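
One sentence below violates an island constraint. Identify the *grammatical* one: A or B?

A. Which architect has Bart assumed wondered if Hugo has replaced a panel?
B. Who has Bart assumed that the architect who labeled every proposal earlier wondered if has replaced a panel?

A

In B, the wh-phrase is extracted from inside a wh-island (introduced by "if"), which blocks movement.
In A, the extraction path crosses only that-complement boundaries, which are transparent.
So A is grammatical.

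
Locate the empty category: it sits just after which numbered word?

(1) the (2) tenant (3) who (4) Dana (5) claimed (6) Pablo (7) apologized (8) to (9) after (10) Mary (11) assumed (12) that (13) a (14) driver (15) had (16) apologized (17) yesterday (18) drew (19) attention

The displaced element is "the tenant" (word 2).
It is linked across 1 clause boundary (Ø).
It functions as the object of the preposition "to" of "apologized", so the gap sits immediately after word 8 ("to").
Base order: Dana claimed Pablo apologized to the tenant after Mary assumed that a driver had apologized yesterday.

8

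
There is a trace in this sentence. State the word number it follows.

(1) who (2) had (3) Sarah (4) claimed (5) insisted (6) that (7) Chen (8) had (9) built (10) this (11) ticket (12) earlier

The displaced element is "who" (word 1).
It is linked across 1 clause boundary (Ø).
It functions as the subject of "insisted", so the gap sits immediately after word 4 ("claimed").
Base order: Sarah had claimed that who insisted that Chen had built this ticket earlier.

4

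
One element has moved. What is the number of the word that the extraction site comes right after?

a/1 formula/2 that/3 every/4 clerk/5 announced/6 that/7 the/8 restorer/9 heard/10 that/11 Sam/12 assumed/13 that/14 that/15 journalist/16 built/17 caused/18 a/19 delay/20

The displaced element is "a formula" (word 2).
It is linked across 3 clause boundaries (that → that → that).
It functions as the direct object of "built", so the gap sits immediately after word 17 ("built").
Base order: Every clerk announced that the restorer heard that Sam assumed that that journalist built a formula.

17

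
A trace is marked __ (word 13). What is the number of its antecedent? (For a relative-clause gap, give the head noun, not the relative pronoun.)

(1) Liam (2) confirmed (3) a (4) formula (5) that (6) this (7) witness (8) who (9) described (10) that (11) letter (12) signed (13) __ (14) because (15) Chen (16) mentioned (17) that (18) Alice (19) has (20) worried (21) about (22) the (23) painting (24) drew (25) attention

The gap at 13 is the object of "signed", inside a relative clause.
The relative pronoun is "that" (word 5); it is bound by the head noun immediately before it.
Its filler is the head noun "formula", at word 4.

4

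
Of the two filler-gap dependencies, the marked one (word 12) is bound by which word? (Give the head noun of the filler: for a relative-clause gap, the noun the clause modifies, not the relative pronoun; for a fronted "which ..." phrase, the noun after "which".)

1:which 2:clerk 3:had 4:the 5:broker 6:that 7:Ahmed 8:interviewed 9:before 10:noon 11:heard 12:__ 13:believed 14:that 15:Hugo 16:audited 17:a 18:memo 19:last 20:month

2

The marked gap is the subject of "believed".
Its filler is the fronted wh-phrase "which clerk", at word 2.
(The other dependency links word 5 to a gap after word 8.)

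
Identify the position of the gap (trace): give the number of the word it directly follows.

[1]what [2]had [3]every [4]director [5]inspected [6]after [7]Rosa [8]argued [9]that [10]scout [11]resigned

The displaced element is "what" (word 1).
It functions as the direct object of "inspected", so the gap sits immediately after word 5 ("inspected").
Base order: Every director had inspected what after Rosa argued that scout resigned.

5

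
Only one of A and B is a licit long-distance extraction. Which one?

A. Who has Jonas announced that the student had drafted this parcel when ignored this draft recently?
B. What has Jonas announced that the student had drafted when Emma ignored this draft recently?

In A, the wh-phrase is extracted from inside an adjunct island (introduced by "when"), which blocks movement.
In B, the extraction path crosses only that-complement boundaries, which are transparent.
So B is grammatical.

B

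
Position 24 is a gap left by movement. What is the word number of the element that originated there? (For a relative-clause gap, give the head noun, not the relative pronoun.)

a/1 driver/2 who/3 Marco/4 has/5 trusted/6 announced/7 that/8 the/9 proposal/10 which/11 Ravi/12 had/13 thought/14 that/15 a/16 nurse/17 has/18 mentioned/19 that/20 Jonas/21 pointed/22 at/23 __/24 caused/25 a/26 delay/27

The gap at 24 is the prepositional object of "pointed", inside a relative clause.
The relative pronoun is "which" (word 11); it is bound by the head noun immediately before it.
Its filler is the head noun "proposal", at word 10.

10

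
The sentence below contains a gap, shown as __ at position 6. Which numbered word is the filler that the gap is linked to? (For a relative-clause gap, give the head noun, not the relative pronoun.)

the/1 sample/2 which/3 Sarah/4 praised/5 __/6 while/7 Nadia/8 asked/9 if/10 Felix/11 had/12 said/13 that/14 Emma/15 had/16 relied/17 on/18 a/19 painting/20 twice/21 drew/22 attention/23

The gap at 6 is the object of "praised", inside a relative clause.
The relative pronoun is "which" (word 3); it is bound by the head noun immediately before it.
Its filler is the head noun "sample", at word 2.

2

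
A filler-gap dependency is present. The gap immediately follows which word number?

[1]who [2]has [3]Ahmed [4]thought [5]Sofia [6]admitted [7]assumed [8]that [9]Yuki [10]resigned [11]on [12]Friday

The displaced element is "who" (word 1).
It is linked across 2 clause boundaries (Ø → Ø).
It functions as the subject of "assumed", so the gap sits immediately after word 6 ("admitted").
Base order: Ahmed has thought Sofia admitted that who assumed that Yuki resigned on Friday.

6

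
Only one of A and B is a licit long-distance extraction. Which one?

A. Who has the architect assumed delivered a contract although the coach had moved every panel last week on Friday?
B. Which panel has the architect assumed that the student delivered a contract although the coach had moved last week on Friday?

A

In B, the wh-phrase is extracted from inside an adjunct island (introduced by "although"), which blocks movement.
In A, the extraction path crosses only that-complement boundaries, which are transparent.
So A is grammatical.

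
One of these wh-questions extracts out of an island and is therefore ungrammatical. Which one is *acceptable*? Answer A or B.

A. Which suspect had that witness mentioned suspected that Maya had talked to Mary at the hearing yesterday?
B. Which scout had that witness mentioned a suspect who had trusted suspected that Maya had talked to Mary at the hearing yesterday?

A

In B, the wh-phrase is extracted from inside a complex-NP island (relative clause) (introduced by "who"), which blocks movement.
In A, the extraction path crosses only that-complement boundaries, which are transparent.
So A is grammatical.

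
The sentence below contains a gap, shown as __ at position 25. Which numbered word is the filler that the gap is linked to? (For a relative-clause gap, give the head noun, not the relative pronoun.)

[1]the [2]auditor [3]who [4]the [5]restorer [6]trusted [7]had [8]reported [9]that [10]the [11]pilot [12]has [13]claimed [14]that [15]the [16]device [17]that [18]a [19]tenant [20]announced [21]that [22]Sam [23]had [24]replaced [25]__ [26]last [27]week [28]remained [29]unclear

16

The gap at 25 is the object of "replaced", inside a relative clause.
The relative pronoun is "that" (word 17); it is bound by the head noun immediately before it.
Its filler is the head noun "device", at word 16.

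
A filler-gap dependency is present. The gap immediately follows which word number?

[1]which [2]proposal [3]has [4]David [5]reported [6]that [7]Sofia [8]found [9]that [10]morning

8

The displaced element is "which proposal" (word 2).
It is linked across 1 clause boundary (that).
It functions as the direct object of "found", so the gap sits immediately after word 8 ("found").
Base order: David has reported that Sofia found which proposal that morning.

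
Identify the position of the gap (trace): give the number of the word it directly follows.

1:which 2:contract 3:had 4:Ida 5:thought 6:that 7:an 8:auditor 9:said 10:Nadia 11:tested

11

The displaced element is "which contract" (word 2).
It is linked across 2 clause boundaries (that → Ø).
It functions as the direct object of "tested", so the gap sits immediately after word 11 ("tested").
Base order: Ida had thought that an auditor said Nadia tested which contract.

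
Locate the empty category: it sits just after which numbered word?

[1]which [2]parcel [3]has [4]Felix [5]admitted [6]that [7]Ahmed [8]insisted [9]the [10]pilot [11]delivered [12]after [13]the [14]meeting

The displaced element is "which parcel" (word 2).
It is linked across 2 clause boundaries (that → Ø).
It functions as the direct object of "delivered", so the gap sits immediately after word 11 ("delivered").
Base order: Felix has admitted that Ahmed insisted the pilot delivered which parcel after the meeting.

11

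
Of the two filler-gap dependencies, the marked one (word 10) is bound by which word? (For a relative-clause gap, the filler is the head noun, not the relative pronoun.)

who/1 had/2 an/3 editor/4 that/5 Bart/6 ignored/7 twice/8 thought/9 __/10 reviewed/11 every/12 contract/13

The marked gap is the subject of "reviewed".
Its filler is the fronted wh-phrase "who", at word 1.
(The other dependency links word 4 to a gap after word 7.)

1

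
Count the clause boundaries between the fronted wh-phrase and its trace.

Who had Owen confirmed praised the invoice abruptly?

"who" is extracted from the subject of "praised".
Boundaries crossed, outermost first: [Ø] — 1 in total.

1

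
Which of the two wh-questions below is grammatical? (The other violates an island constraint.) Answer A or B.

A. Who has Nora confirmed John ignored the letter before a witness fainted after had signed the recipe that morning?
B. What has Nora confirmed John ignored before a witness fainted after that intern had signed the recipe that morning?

B

In A, the wh-phrase is extracted from inside an adjunct island (introduced by "before"), which blocks movement.
In B, the extraction path crosses only that-complement boundaries, which are transparent.
So B is grammatical.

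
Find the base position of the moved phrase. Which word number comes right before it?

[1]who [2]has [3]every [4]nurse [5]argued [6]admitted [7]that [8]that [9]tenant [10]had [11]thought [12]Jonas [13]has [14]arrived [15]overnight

The displaced element is "who" (word 1).
It is linked across 1 clause boundary (Ø).
It functions as the subject of "admitted", so the gap sits immediately after word 5 ("argued").
Base order: Every nurse has argued who admitted that that tenant had thought Jonas has arrived overnight.

5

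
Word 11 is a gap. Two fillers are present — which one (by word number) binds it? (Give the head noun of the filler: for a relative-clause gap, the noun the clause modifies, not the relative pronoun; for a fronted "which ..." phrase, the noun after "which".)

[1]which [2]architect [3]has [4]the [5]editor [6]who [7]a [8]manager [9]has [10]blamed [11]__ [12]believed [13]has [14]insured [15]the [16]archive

5

The marked gap is inside the relative clause, the direct object of "blamed".
Its filler is the head noun "editor" (via "who"), at word 5.
(The other dependency links word 2 to a gap after word 12.)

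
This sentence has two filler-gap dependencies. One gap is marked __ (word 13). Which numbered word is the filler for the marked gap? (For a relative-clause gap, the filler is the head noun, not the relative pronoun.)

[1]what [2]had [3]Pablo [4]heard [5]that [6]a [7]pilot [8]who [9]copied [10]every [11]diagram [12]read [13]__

1

The marked gap is the direct object of "read".
Its filler is the fronted wh-phrase "what", at word 1.
(The other dependency links word 7 to a gap after word 8.)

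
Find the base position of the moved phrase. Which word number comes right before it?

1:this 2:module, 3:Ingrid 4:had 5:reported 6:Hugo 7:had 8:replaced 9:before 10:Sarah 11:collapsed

8

The displaced element is "this module" (word 2).
It is linked across 1 clause boundary (Ø).
It functions as the direct object of "replaced", so the gap sits immediately after word 8 ("replaced").
Base order: Ingrid had reported Hugo had replaced this module before Sarah collapsed.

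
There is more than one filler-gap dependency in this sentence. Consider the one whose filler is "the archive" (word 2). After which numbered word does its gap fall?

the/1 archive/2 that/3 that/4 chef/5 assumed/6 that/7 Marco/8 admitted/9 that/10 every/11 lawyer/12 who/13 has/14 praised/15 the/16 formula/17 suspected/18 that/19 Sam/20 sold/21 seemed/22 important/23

21

The displaced element is "the archive" (word 2).
It is linked across 3 clause boundaries (that → that → that).
It functions as the direct object of "sold", so the gap sits immediately after word 21 ("sold").
Base order: That chef assumed that Marco admitted that every lawyer who has praised the formula suspected that Sam sold the archive.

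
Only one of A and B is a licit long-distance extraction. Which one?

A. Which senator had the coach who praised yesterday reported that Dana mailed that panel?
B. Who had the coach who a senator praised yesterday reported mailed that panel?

In A, the wh-phrase is extracted from inside a complex-NP island (relative clause) (introduced by "who"), which blocks movement.
In B, the extraction path crosses only that-complement boundaries, which are transparent.
So B is grammatical.

B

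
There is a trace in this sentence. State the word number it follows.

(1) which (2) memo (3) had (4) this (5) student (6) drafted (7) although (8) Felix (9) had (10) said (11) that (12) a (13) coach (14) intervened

6

The displaced element is "which memo" (word 2).
It functions as the direct object of "drafted", so the gap sits immediately after word 6 ("drafted").
Base order: This student had drafted which memo although Felix had said that a coach intervened.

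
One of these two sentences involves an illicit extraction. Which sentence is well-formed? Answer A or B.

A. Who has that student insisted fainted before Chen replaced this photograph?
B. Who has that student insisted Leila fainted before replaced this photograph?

A

In B, the wh-phrase is extracted from inside an adjunct island (introduced by "before"), which blocks movement.
In A, the extraction path crosses only that-complement boundaries, which are transparent.
So A is grammatical.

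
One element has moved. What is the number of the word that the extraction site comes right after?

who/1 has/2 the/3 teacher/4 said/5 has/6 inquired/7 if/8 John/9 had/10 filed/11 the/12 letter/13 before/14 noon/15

The displaced element is "who" (word 1).
It is linked across 1 clause boundary (Ø).
It functions as the subject of "inquired", so the gap sits immediately after word 5 ("said").
Base order: The teacher has said who has inquired if John had filed the letter before noon.

5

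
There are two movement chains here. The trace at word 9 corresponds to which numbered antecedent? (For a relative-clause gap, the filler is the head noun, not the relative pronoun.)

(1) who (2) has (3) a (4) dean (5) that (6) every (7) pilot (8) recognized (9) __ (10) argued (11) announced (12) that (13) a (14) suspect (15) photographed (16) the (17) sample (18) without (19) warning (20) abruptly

4

The marked gap is inside the relative clause, the direct object of "recognized".
Its filler is the head noun "dean" (via "that"), at word 4.
(The other dependency links word 1 to a gap after word 10.)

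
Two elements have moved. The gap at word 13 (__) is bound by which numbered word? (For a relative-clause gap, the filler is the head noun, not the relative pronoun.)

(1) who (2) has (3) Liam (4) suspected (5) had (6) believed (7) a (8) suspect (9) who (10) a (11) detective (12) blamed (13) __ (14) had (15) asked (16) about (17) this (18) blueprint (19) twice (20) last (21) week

The marked gap is inside the relative clause, the direct object of "blamed".
Its filler is the head noun "suspect" (via "who"), at word 8.
(The other dependency links word 1 to a gap after word 4.)

8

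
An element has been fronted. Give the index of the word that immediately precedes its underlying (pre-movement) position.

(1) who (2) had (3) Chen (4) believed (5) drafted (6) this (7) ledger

The displaced element is "who" (word 1).
It is linked across 1 clause boundary (Ø).
It functions as the subject of "drafted", so the gap sits immediately after word 4 ("believed").
Base order: Chen had believed that who drafted this ledger.

4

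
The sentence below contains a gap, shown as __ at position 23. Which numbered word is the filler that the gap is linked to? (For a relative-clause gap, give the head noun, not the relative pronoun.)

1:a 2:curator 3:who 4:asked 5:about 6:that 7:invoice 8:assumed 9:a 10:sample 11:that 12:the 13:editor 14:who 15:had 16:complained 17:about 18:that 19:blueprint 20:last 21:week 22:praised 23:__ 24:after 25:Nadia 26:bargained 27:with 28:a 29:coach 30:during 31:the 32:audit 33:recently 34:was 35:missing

The gap at 23 is the object of "praised", inside a relative clause.
The relative pronoun is "that" (word 11); it is bound by the head noun immediately before it.
Its filler is the head noun "sample", at word 10.

10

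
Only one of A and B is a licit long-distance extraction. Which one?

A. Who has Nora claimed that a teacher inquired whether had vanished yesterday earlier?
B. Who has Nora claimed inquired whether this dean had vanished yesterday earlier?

B

In A, the wh-phrase is extracted from inside a wh-island (introduced by "whether"), which blocks movement.
In B, the extraction path crosses only that-complement boundaries, which are transparent.
So B is grammatical.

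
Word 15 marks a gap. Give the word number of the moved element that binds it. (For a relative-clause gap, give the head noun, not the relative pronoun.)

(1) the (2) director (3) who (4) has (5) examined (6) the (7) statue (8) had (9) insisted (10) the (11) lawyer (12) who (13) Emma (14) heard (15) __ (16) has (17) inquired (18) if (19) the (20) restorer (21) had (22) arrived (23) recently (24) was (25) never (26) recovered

The gap at 15 is the subject of "inquired", inside a relative clause.
The relative pronoun is "who" (word 12); it is bound by the head noun immediately before it.
Its filler is the head noun "lawyer", at word 11.

11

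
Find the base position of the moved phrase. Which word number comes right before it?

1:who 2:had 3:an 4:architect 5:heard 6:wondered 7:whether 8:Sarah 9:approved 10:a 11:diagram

5

The displaced element is "who" (word 1).
It is linked across 1 clause boundary (Ø).
It functions as the subject of "wondered", so the gap sits immediately after word 5 ("heard").
Base order: An architect had heard that who wondered whether Sarah approved a diagram.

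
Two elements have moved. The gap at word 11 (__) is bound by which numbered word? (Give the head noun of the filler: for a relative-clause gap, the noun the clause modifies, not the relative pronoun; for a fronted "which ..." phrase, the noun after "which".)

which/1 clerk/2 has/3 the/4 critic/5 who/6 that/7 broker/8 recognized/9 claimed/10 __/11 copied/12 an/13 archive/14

The marked gap is the subject of "copied".
Its filler is the fronted wh-phrase "which clerk", at word 2.
(The other dependency links word 5 to a gap after word 9.)

2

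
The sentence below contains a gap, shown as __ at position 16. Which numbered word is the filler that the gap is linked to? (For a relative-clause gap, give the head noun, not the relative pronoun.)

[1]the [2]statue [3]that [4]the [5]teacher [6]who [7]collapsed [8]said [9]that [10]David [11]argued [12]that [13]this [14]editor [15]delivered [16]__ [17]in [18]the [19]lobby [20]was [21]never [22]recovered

The gap at 16 is the object of "delivered", inside a relative clause.
The relative pronoun is "that" (word 3); it is bound by the head noun immediately before it.
Its filler is the head noun "statue", at word 2.

2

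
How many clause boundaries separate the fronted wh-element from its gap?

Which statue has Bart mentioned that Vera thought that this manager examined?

2

"which statue" is extracted from the object of "examined".
Boundaries crossed, outermost first: [that], [that] — 2 in total.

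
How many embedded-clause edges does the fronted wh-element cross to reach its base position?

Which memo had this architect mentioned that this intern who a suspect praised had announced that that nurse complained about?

2

"which memo" is extracted from the PP object of "complained".
Boundaries crossed, outermost first: [that], [that] — 2 in total.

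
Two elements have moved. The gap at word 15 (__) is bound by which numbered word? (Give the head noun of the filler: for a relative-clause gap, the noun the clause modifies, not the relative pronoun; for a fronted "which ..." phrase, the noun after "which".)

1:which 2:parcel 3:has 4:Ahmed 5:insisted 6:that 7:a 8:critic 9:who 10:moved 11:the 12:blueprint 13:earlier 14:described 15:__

The marked gap is the direct object of "described".
Its filler is the fronted wh-phrase "which parcel", at word 2.
(The other dependency links word 8 to a gap after word 9.)

2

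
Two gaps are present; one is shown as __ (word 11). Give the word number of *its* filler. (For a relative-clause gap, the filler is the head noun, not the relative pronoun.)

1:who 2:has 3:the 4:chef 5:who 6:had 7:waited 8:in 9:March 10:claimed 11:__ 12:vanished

The marked gap is the subject of "vanished".
Its filler is the fronted wh-phrase "who", at word 1.
(The other dependency links word 4 to a gap after word 5.)

1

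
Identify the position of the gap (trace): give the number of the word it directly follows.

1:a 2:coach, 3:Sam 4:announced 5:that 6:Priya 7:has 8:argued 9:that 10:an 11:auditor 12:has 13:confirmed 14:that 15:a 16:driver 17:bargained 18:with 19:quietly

The displaced element is "a coach" (word 2).
It is linked across 3 clause boundaries (that → that → that).
It functions as the object of the preposition "with" of "bargained", so the gap sits immediately after word 18 ("with").
Base order: Sam announced that Priya has argued that an auditor has confirmed that a driver bargained with a coach quietly.

18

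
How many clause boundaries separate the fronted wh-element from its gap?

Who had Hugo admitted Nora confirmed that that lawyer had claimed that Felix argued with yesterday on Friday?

"who" is extracted from the PP object of "argued".
Boundaries crossed, outermost first: [Ø], [that], [that] — 3 in total.

3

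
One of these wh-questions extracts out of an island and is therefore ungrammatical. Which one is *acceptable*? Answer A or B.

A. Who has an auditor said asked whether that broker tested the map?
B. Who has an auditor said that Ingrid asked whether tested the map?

In B, the wh-phrase is extracted from inside a wh-island (introduced by "whether"), which blocks movement.
In A, the extraction path crosses only that-complement boundaries, which are transparent.
So A is grammatical.

A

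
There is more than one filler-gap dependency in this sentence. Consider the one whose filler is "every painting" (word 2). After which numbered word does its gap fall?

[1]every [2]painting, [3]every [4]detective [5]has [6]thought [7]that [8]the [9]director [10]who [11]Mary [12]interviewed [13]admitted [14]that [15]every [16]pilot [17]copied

17

The displaced element is "every painting" (word 2).
It is linked across 2 clause boundaries (that → that).
It functions as the direct object of "copied", so the gap sits immediately after word 17 ("copied").
Base order: Every detective has thought that the director who Mary interviewed admitted that every pilot copied every painting.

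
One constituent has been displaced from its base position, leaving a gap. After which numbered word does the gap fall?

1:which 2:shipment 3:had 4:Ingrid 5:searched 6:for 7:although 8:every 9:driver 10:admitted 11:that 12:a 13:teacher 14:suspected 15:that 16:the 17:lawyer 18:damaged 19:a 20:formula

The displaced element is "which shipment" (word 2).
It functions as the object of the preposition "for" of "searched", so the gap sits immediately after word 6 ("for").
Base order: Ingrid had searched for which shipment although every driver admitted that a teacher suspected that the lawyer damaged a formula.

6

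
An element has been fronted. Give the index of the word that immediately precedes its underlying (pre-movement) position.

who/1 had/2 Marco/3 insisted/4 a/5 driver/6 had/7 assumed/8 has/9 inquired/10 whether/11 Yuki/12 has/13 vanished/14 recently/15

8

The displaced element is "who" (word 1).
It is linked across 2 clause boundaries (Ø → Ø).
It functions as the subject of "inquired", so the gap sits immediately after word 8 ("assumed").
Base order: Marco had insisted a driver had assumed that who has inquired whether Yuki has vanished recently.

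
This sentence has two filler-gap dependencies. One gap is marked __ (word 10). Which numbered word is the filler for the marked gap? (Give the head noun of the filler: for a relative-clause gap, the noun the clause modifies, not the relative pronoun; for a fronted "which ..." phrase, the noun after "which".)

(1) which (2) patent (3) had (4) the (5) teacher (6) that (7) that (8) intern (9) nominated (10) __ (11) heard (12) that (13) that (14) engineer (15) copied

5

The marked gap is inside the relative clause, the direct object of "nominated".
Its filler is the head noun "teacher" (via "that"), at word 5.
(The other dependency links word 2 to a gap after word 15.)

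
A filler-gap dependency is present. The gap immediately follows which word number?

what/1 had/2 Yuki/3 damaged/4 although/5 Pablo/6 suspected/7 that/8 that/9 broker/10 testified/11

4

The displaced element is "what" (word 1).
It functions as the direct object of "damaged", so the gap sits immediately after word 4 ("damaged").
Base order: Yuki had damaged what although Pablo suspected that that broker testified.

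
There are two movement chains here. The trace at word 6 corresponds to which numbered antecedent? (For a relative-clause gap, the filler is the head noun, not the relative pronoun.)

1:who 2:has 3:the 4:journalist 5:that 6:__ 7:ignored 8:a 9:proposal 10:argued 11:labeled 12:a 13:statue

4

The marked gap is inside the relative clause, the subject of "ignored".
Its filler is the head noun "journalist" (via "that"), at word 4.
(The other dependency links word 1 to a gap after word 10.)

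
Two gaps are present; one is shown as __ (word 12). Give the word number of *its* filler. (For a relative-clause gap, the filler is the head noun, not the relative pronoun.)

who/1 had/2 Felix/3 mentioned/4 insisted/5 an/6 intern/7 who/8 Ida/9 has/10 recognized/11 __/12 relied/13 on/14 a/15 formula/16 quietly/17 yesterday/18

The marked gap is inside the relative clause, the direct object of "recognized".
Its filler is the head noun "intern" (via "who"), at word 7.
(The other dependency links word 1 to a gap after word 4.)

7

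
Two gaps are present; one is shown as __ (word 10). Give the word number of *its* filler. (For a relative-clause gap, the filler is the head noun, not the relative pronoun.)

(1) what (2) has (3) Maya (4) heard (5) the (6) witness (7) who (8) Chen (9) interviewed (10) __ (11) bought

6

The marked gap is inside the relative clause, the direct object of "interviewed".
Its filler is the head noun "witness" (via "who"), at word 6.
(The other dependency links word 1 to a gap after word 11.)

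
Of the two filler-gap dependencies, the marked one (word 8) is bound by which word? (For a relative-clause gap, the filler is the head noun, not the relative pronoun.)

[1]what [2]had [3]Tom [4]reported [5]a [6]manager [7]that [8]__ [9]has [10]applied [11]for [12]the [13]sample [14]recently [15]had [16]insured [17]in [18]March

6

The marked gap is inside the relative clause, the subject of "applied".
Its filler is the head noun "manager" (via "that"), at word 6.
(The other dependency links word 1 to a gap after word 16.)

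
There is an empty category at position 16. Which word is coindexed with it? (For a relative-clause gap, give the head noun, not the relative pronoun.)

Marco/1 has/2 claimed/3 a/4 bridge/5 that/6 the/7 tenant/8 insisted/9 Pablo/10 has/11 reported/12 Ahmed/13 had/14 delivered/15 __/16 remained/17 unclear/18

The gap at 16 is the object of "delivered", inside a relative clause.
The relative pronoun is "that" (word 6); it is bound by the head noun immediately before it.
Its filler is the head noun "bridge", at word 5.

5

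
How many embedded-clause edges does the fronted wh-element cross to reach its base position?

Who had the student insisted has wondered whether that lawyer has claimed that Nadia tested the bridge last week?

1

"who" is extracted from the subject of "wondered".
Boundaries crossed, outermost first: [Ø] — 1 in total.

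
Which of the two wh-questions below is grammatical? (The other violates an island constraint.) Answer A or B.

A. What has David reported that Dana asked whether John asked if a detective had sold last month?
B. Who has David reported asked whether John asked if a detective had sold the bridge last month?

B

In A, the wh-phrase is extracted from inside a wh-island (introduced by "whether"), which blocks movement.
In B, the extraction path crosses only that-complement boundaries, which are transparent.
So B is grammatical.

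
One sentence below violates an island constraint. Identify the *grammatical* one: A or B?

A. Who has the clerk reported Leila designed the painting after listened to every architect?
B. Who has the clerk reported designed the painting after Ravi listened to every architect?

B

In A, the wh-phrase is extracted from inside an adjunct island (introduced by "after"), which blocks movement.
In B, the extraction path crosses only that-complement boundaries, which are transparent.
So B is grammatical.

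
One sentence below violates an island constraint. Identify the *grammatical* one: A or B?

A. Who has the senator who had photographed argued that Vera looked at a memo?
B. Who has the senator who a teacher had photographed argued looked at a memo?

B

In A, the wh-phrase is extracted from inside a complex-NP island (relative clause) (introduced by "who"), which blocks movement.
In B, the extraction path crosses only that-complement boundaries, which are transparent.
So B is grammatical.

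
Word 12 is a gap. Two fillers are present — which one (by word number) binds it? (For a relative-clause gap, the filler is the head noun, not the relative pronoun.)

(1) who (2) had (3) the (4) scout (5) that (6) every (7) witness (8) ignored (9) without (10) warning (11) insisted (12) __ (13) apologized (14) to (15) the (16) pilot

The marked gap is the subject of "apologized".
Its filler is the fronted wh-phrase "who", at word 1.
(The other dependency links word 4 to a gap after word 8.)

1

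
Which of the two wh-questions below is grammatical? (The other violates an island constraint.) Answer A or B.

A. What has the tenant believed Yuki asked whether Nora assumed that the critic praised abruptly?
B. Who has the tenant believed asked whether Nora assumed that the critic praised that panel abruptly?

B

In A, the wh-phrase is extracted from inside a wh-island (introduced by "whether"), which blocks movement.
In B, the extraction path crosses only that-complement boundaries, which are transparent.
So B is grammatical.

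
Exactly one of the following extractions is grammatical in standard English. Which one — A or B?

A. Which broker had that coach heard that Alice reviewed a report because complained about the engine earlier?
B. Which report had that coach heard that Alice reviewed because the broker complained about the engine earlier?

B

In A, the wh-phrase is extracted from inside an adjunct island (introduced by "because"), which blocks movement.
In B, the extraction path crosses only that-complement boundaries, which are transparent.
So B is grammatical.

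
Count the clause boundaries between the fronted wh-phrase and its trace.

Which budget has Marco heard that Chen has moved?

1

"which budget" is extracted from the object of "moved".
Boundaries crossed, outermost first: [that] — 1 in total.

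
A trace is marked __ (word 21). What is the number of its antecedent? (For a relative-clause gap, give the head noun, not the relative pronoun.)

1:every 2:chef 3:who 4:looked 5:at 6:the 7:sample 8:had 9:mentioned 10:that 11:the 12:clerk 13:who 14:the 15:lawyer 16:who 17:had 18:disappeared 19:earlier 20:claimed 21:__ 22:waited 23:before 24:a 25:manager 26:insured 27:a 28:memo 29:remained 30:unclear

12

The gap at 21 is the subject of "waited", inside a relative clause.
The relative pronoun is "who" (word 13); it is bound by the head noun immediately before it.
Its filler is the head noun "clerk", at word 12.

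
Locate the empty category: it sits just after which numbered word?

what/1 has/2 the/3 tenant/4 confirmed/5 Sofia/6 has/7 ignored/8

8

The displaced element is "what" (word 1).
It is linked across 1 clause boundary (Ø).
It functions as the direct object of "ignored", so the gap sits immediately after word 8 ("ignored").
Base order: The tenant has confirmed Sofia has ignored what.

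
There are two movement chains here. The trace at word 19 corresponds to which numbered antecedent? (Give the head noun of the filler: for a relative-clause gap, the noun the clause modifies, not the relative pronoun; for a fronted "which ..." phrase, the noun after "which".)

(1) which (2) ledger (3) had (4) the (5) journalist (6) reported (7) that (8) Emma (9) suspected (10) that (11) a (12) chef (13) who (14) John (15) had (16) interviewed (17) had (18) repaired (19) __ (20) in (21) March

2

The marked gap is the direct object of "repaired".
Its filler is the fronted wh-phrase "which ledger", at word 2.
(The other dependency links word 12 to a gap after word 16.)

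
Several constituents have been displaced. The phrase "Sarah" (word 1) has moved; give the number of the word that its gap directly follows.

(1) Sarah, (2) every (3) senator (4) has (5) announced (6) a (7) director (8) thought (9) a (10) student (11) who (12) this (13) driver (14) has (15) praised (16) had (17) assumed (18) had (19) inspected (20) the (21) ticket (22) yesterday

The displaced element is "Sarah" (word 1).
It is linked across 3 clause boundaries (Ø → Ø → Ø).
It functions as the subject of "inspected", so the gap sits immediately after word 17 ("assumed").
Base order: Every senator has announced a director thought a student who this driver has praised had assumed that Sarah had inspected the ticket yesterday.

17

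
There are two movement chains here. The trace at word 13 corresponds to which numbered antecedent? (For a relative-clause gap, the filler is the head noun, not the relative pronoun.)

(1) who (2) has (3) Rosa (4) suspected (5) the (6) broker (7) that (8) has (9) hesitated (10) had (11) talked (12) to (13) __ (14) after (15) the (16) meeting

The marked gap is the object of the preposition "to" of "talked".
Its filler is the fronted wh-phrase "who", at word 1.
(The other dependency links word 6 to a gap after word 7.)

1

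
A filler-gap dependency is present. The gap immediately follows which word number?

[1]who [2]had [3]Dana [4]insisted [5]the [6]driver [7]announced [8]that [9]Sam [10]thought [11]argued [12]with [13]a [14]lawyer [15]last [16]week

The displaced element is "who" (word 1).
It is linked across 3 clause boundaries (Ø → that → Ø).
It functions as the subject of "argued", so the gap sits immediately after word 10 ("thought").
Base order: Dana had insisted the driver announced that Sam thought who argued with a lawyer last week.

10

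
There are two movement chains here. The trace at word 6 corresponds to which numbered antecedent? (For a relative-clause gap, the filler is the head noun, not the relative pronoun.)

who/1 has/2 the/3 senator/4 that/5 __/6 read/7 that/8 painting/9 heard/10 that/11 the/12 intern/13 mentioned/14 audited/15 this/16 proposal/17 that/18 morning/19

The marked gap is inside the relative clause, the subject of "read".
Its filler is the head noun "senator" (via "that"), at word 4.
(The other dependency links word 1 to a gap after word 14.)

4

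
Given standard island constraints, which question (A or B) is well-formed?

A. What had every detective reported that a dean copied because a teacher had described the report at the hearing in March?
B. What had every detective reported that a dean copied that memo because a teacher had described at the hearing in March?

A

In B, the wh-phrase is extracted from inside an adjunct island (introduced by "because"), which blocks movement.
In A, the extraction path crosses only that-complement boundaries, which are transparent.
So A is grammatical.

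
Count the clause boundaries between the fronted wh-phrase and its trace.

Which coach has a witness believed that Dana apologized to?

1

"which coach" is extracted from the PP object of "apologized".
Boundaries crossed, outermost first: [that] — 1 in total.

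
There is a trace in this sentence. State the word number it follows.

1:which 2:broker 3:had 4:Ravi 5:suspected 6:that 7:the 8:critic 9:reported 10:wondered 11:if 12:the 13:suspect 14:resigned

The displaced element is "which broker" (word 2).
It is linked across 2 clause boundaries (that → Ø).
It functions as the subject of "wondered", so the gap sits immediately after word 9 ("reported").
Base order: Ravi had suspected that the critic reported that which broker wondered if the suspect resigned.

9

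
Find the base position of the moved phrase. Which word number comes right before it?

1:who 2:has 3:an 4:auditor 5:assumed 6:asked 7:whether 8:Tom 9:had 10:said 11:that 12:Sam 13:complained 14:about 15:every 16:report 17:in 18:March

5

The displaced element is "who" (word 1).
It is linked across 1 clause boundary (Ø).
It functions as the subject of "asked", so the gap sits immediately after word 5 ("assumed").
Base order: An auditor has assumed that who asked whether Tom had said that Sam complained about every report in March.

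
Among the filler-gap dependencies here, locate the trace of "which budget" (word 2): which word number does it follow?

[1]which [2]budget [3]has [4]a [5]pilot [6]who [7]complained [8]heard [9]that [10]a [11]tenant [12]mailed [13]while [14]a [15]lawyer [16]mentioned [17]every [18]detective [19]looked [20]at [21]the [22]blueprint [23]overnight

12

The displaced element is "which budget" (word 2).
It is linked across 1 clause boundary (that).
It functions as the direct object of "mailed", so the gap sits immediately after word 12 ("mailed").
Base order: A pilot who complained has heard that a tenant mailed which budget while a lawyer mentioned every detective looked at the blueprint overnight.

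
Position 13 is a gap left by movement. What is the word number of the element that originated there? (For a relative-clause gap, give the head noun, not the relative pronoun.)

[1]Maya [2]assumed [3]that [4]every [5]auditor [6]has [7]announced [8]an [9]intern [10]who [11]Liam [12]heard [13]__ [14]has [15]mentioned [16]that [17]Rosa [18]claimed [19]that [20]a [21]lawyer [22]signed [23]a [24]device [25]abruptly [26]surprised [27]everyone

The gap at 13 is the subject of "mentioned", inside a relative clause.
The relative pronoun is "who" (word 10); it is bound by the head noun immediately before it.
Its filler is the head noun "intern", at word 9.

9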